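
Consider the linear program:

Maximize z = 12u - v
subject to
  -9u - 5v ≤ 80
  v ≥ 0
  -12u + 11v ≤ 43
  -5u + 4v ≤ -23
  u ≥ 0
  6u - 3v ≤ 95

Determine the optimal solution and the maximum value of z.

u = 311/9, v = 337/9, maximum z = 3395/9

Feasible corners and z = 12u - v:
  (23/5, 0) → z = 276/5
  (95/6, 0) → z = 190
  (311/9, 337/9) → z = 3395/9

The binding constraints are -5u + 4v = -23 and 6u - 3v = 95.
Solving simultaneously gives u = 311/9, v = 337/9.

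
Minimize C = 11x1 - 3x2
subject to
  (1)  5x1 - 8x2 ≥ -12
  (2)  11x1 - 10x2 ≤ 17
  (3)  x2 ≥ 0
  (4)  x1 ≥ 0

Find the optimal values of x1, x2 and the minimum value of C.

Extreme points and C = 11x1 - 3x2:
  (128/19, 217/38) → C = 2165/38
  (0, 3/2) → C = -9/2
  (17/11, 0) → C = 17
  (0, 0) → C = 0

x1 = 0, x2 = 3/2, minimum C = -9/2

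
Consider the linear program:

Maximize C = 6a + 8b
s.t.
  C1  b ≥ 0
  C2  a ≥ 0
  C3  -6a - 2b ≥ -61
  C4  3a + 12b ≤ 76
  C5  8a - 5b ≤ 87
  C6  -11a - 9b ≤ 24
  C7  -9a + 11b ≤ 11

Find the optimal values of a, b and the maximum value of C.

a = 290/33, b = 91/22, maximum C = 944/11

Feasible corners and C = 6a + 8b:
  (0, 0) → C = 0
  (61/6, 0) → C = 61
  (0, 1) → C = 8
  (290/33, 91/22) → C = 944/11
  (704/141, 239/47) → C = 3320/47

The optimum lies where -6a - 2b = -61 and 3a + 12b = 76.
Solving simultaneously gives a = 290/33, b = 91/22.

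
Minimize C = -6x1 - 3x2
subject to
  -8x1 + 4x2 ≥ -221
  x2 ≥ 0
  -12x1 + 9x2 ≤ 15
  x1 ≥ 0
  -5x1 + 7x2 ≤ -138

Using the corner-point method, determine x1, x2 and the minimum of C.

Extreme points and C = -6x1 - 3x2:
  (221/8, 0) → C = -663/4
  (995/36, 1/36) → C = -1991/12
  (138/5, 0) → C = -828/5

x1 = 995/36, x2 = 1/36, minimum C = -1991/12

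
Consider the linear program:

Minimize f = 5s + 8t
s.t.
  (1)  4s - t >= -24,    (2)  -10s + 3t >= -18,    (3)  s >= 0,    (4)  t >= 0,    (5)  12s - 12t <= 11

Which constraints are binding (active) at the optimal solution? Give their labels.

Feasible corners and f = 5s + 8t:
  (0, 24) → f = 192
  (61/28, 53/42) → f = 1763/84
  (0, 0) → f = 0
  (11/12, 0) → f = 55/12
The feasible region is unbounded (it extends along (3, 10), (1, 4)), but f strictly increases along every unbounded feasible direction, so there is no improving ray and the minimum is attained at a vertex.

The minimum is at (0, 0). Substituting into each constraint, equality holds for (3) and (4); the remaining constraints have slack.

(3) and (4)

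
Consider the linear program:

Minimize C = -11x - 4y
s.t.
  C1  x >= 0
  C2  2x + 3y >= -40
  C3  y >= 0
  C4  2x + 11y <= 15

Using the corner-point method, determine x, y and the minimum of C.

Feasible corners and C = -11x - 4y:
  (0, 0) → C = 0
  (0, 15/11) → C = -60/11
  (15/2, 0) → C = -165/2

x = 15/2, y = 0, minimum C = -165/2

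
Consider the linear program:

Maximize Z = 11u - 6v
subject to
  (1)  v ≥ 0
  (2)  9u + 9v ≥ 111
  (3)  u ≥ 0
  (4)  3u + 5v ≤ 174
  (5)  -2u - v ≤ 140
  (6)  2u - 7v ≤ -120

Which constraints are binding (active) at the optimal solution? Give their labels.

Extreme points and Z = 11u - 6v:
  (0, 174/5) → Z = -1044/5
  (0, 120/7) → Z = -720/7
  (618/31, 708/31) → Z = 2550/31

The maximum is at (618/31, 708/31). Substituting into each constraint, equality holds for (4) and (6); the remaining constraints have slack.

(4) and (6)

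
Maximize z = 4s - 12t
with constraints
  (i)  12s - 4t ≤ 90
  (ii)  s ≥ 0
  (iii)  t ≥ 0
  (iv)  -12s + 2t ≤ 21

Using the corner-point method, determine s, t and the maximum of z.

s = 15/2, t = 0, maximum z = 30

Extreme points and z = 4s - 12t:
  (15/2, 0) → z = 30
  (0, 0) → z = 0
  (0, 21/2) → z = -126
The feasible region is unbounded (it extends along (1, 3), (1, 6)), but z strictly decreases along every unbounded feasible direction, so there is no improving ray and the maximum is attained at a vertex.

The binding constraints are 12s - 4t = 90 and t = 0.
Solving simultaneously gives s = 15/2, t = 0.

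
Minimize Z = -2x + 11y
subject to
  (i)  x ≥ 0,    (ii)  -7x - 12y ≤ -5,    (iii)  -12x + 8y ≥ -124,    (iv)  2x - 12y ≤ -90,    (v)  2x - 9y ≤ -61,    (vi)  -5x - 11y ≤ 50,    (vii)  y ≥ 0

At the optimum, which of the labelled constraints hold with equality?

Feasible corners and Z = -2x + 11y:
  (0, 15/2) → Z = 165/2
  (401/23, 245/23) → Z = 1893/23
  (13, 29/3) → Z = 241/3
The feasible region is unbounded (it extends along (0, 1), (2, 3)), but Z strictly increases along every unbounded feasible direction, so there is no improving ray and the minimum is attained at a vertex.

The minimum is at (13, 29/3). Substituting into each constraint, equality holds for (iv) and (v); the remaining constraints have slack.

(iv) and (v)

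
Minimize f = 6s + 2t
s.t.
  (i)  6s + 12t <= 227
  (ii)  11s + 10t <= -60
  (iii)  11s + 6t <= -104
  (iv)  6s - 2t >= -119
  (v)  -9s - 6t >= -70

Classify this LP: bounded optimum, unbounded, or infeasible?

unbounded

From the feasible point (-170/11, 11), moving in the direction (-2, -6) keeps every constraint satisfied while f decreases without bound.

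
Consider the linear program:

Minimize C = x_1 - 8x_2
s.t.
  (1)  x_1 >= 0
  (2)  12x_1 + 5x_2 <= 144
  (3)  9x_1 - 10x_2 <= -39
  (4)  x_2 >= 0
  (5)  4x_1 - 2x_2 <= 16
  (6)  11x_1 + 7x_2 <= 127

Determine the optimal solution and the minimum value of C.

x_1 = 0, x_2 = 127/7, minimum C = -1016/7

Corner points and C = x_1 - 8x_2:
  (0, 39/10) → C = -156/5
  (0, 127/7) → C = -1016/7
  (997/173, 1572/173) → C = -11579/173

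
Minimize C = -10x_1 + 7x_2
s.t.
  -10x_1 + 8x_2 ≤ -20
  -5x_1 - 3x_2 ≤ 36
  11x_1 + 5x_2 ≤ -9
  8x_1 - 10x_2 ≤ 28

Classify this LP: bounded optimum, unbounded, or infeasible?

bounded optimum

Extreme points and C = -10x_1 + 7x_2:
  (14/69, -155/69) → C = -1225/69
  (-2/3, -10/3) → C = -50/3
  (1/3, -38/15) → C = -316/15
The feasible region has finitely many vertices and no improving ray; the minimum is -316/15 at (1/3, -38/15).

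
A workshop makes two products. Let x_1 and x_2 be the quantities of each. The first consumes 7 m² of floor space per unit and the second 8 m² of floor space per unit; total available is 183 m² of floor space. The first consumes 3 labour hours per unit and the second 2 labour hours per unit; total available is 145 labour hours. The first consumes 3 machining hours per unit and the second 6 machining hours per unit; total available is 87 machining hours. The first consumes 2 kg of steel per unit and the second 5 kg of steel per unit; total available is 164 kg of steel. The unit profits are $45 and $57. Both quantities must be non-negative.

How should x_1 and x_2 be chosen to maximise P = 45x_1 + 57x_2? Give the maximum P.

x_1 = 67/3, x_2 = 10/3, maximum P = 1195

Feasible corners and P = 45x_1 + 57x_2:
  (0, 0) → P = 0
  (0, 29/2) → P = 1653/2
  (183/7, 0) → P = 8235/7
  (67/3, 10/3) → P = 1195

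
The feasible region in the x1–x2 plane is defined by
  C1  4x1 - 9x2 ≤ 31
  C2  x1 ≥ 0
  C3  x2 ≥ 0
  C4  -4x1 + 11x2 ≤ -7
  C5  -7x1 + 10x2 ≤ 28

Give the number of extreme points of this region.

The feasible vertices (each the meet of two boundaries and inside every other half-plane) are:
  (31/4, 0)
  (139/4, 12)
  (7/4, 0)

3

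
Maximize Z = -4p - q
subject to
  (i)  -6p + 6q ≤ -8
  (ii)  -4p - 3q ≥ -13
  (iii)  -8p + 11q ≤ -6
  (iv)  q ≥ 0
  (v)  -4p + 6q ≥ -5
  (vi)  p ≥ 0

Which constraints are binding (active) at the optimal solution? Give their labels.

Feasible corners and Z = -4p - q:
  (17/7, 23/21) → Z = -227/21
  (3/2, 1/6) → Z = -37/6
  (31/12, 8/9) → Z = -101/9

The maximum is at (3/2, 1/6). Substituting into each constraint, equality holds for (i) and (v); the remaining constraints have slack.

(i) and (v)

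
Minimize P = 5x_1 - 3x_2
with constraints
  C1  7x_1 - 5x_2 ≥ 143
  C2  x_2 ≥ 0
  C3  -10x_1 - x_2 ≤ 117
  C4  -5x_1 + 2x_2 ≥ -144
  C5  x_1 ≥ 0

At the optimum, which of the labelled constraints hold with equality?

C1 and C2

Vertices and P = 5x_1 - 3x_2:
  (143/7, 0) → P = 715/7
  (434/11, 293/11) → P = 1291/11
  (144/5, 0) → P = 144

The minimum is at (143/7, 0). Substituting into each constraint, equality holds for C1 and C2; the remaining constraints have slack.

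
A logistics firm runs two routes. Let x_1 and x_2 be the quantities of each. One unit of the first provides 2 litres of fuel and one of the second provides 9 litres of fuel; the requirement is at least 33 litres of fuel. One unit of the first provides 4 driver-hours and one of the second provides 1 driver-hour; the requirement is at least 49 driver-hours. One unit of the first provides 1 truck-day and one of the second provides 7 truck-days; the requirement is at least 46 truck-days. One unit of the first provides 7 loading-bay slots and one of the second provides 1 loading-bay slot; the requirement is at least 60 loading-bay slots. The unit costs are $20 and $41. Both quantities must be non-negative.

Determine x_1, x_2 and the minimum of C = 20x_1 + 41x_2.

x_1 = 11, x_2 = 5, minimum C = 425

Feasible corners and C = 20x_1 + 41x_2:
  (0, 60) → C = 2460
  (46, 0) → C = 920
  (11, 5) → C = 425
  (11/3, 103/3) → C = 1481
The feasible region is unbounded (it extends along (0, 1), (1, 0)), but C strictly increases along every unbounded feasible direction, so there is no improving ray and the minimum is attained at a vertex.

The binding constraints are 4x_1 + x_2 = 49 and x_1 + 7x_2 = 46.
Solving simultaneously gives x_1 = 11, x_2 = 5.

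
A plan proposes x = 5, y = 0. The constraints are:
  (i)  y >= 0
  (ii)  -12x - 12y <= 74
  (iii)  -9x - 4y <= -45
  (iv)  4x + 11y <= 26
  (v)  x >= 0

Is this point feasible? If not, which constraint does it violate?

feasible

(i): 0 ≥ 0 ✓
(ii): -60 ≤ 74 ✓
(iii): -45 ≤ -45 ✓
(iv): 20 ≤ 26 ✓
(v): 5 ≥ 0 ✓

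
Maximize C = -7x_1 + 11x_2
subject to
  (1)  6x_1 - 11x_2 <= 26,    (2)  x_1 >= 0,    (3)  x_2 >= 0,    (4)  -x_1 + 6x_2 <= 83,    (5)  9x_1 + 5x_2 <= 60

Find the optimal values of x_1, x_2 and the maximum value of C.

x_1 = 0, x_2 = 12, maximum C = 132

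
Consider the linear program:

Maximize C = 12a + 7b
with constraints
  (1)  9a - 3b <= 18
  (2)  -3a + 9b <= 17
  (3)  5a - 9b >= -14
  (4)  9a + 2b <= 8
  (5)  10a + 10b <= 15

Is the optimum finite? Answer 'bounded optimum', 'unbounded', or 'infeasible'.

Feasible corners and C = 12a + 7b:
  (4/3, -2) → C = 2
  (-1/28, 43/28) → C = 289/28
  (5/7, 11/14) → C = 197/14
The feasible region has finitely many vertices and no improving ray; the maximum is 197/14 at (5/7, 11/14).

bounded optimum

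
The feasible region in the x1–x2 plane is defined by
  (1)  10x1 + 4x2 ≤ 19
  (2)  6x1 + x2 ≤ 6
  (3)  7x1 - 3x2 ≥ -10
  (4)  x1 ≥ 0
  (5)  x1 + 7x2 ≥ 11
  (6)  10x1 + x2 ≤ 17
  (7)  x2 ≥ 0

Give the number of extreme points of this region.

5

The feasible vertices (each the meet of two boundaries and inside every other half-plane) are:
  (5/14, 27/7)
  (17/58, 233/58)
  (31/41, 60/41)
  (0, 10/3)
  (0, 11/7)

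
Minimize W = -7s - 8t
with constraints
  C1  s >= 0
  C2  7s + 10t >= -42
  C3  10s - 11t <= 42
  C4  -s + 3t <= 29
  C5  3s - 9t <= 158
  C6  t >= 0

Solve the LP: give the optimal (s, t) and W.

s = 445/19, t = 332/19, minimum W = -5771/19

Corner points and W = -7s - 8t:
  (0, 29/3) → W = -232/3
  (0, 0) → W = 0
  (445/19, 332/19) → W = -5771/19
  (21/5, 0) → W = -147/5

The optimum lies where 10s - 11t = 42 and -s + 3t = 29.
Solving simultaneously gives s = 445/19, t = 332/19.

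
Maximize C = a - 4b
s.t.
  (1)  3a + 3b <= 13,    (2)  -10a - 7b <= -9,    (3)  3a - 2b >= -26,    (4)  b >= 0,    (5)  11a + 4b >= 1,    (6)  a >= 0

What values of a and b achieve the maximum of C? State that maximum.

a = 13/3, b = 0, maximum C = 13/3

Extreme points and C = a - 4b:
  (13/3, 0) → C = 13/3
  (0, 13/3) → C = -52/3
  (9/10, 0) → C = 9/10
  (0, 9/7) → C = -36/7

The optimum lies where 3a + 3b = 13 and b = 0.
Solving simultaneously gives a = 13/3, b = 0.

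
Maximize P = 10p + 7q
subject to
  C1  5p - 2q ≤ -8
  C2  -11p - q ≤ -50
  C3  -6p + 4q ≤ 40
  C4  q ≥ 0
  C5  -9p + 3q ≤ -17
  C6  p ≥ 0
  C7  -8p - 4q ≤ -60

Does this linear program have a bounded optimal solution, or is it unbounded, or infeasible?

The boundaries 5p - 2q = -8 and -11p - q = -50 meet at (92/27, 338/27), but that point violates -9p + 3q ≤ -17. Every candidate vertex is excluded by some other constraint, so the feasible region is empty.

infeasible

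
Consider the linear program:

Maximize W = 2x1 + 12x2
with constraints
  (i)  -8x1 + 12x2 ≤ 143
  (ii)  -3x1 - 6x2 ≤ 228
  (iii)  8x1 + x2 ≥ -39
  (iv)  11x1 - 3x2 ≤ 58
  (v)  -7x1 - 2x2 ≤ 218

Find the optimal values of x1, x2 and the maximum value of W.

x1 = 125/12, x2 = 679/36, maximum W = 1483/6

Feasible corners and W = 2x1 + 12x2:
  (-47/8, 8) → W = 337/4
  (125/12, 679/36) → W = 1483/6
  (-59/35, -893/35) → W = -10834/35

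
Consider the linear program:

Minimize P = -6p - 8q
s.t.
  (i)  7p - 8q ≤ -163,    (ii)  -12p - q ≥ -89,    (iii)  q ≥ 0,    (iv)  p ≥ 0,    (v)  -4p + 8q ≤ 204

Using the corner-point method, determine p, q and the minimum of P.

Corner points and P = -6p - 8q:
  (549/103, 2579/103) → P = -23926/103
  (0, 163/8) → P = -163
  (127/25, 701/25) → P = -1274/5
  (0, 51/2) → P = -204

At the optimal vertex, -12p - q = -89 and -4p + 8q = 204.
Solving simultaneously gives p = 127/25, q = 701/25.

p = 127/25, q = 701/25, minimum P = -1274/5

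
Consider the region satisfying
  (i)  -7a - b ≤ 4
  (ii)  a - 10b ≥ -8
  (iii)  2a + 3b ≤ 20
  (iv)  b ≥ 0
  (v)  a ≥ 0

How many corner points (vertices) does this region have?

4

Of the 10 pairwise boundary intersections, those satisfying every inequality are:
  (176/23, 36/23)
  (0, 4/5)
  (10, 0)
  (0, 0)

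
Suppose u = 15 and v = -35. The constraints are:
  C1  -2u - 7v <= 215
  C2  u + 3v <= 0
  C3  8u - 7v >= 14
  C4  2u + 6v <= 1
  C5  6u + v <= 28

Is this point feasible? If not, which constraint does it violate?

not feasible — violates C5

Constraint C5: 6u + v = 55, which is not ≤ 28. All other constraints are satisfied.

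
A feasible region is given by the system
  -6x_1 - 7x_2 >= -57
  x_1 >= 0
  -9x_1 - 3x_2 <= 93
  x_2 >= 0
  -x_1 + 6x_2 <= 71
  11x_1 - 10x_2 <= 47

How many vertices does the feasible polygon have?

4

Of the 15 pairwise boundary intersections, those satisfying every inequality are:
  (0, 57/7)
  (899/137, 345/137)
  (0, 0)
  (47/11, 0)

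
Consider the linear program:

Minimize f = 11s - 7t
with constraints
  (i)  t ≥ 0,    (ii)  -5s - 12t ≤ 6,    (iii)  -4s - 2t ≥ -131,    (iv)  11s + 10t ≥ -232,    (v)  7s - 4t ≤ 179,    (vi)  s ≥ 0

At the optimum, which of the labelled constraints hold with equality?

(iii) and (vi)

Vertices and f = 11s - 7t:
  (179/7, 0) → f = 1969/7
  (0, 0) → f = 0
  (147/5, 67/10) → f = 553/2
  (0, 131/2) → f = -917/2

The minimum is at (0, 131/2). Substituting into each constraint, equality holds for (iii) and (vi); the remaining constraints have slack.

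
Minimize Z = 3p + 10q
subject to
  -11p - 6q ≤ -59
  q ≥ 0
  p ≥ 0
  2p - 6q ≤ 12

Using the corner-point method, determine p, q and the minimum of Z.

p = 59/11, q = 0, minimum Z = 177/11

Extreme points and Z = 3p + 10q:
  (59/11, 0) → Z = 177/11
  (0, 59/6) → Z = 295/3
  (6, 0) → Z = 18
The feasible region is unbounded (it extends along (0, 1), (3, 1)), but Z strictly increases along every unbounded feasible direction, so there is no improving ray and the minimum is attained at a vertex.

The optimum lies where -11p - 6q = -59 and q = 0.
Solving simultaneously gives p = 59/11, q = 0.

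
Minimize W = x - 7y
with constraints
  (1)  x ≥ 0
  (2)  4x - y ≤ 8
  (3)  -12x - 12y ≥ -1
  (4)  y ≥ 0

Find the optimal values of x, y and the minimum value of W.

Extreme points and W = x - 7y:
  (0, 1/12) → W = -7/12
  (0, 0) → W = 0
  (1/12, 0) → W = 1/12

The optimum lies where x = 0 and -12x - 12y = -1.
Solving simultaneously gives x = 0, y = 1/12.

x = 0, y = 1/12, minimum W = -7/12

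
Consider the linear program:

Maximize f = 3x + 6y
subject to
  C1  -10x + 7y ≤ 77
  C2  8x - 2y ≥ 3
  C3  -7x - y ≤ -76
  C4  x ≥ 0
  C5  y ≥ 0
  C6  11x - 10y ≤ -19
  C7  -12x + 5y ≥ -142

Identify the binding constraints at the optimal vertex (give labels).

C1 and C7

Vertices and f = 3x + 6y:
  (455/59, 1299/59) → f = 9159/59
  (1379/34, 1172/17) → f = 18201/34
  (247/27, 323/27) → f = 893/9
  (303/13, 358/13) → f = 3057/13

The maximum is at (1379/34, 1172/17). Substituting into each constraint, equality holds for C1 and C7; the remaining constraints have slack.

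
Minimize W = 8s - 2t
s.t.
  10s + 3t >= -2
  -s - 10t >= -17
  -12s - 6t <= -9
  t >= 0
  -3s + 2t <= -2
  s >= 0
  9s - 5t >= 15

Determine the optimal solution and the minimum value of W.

Vertices and W = 8s - 2t:
  (17, 0) → W = 136
  (47/19, 138/95) → W = 1604/95
  (5/3, 0) → W = 40/3

The optimum lies where t = 0 and 9s - 5t = 15.
Solving simultaneously gives s = 5/3, t = 0.

s = 5/3, t = 0, minimum W = 40/3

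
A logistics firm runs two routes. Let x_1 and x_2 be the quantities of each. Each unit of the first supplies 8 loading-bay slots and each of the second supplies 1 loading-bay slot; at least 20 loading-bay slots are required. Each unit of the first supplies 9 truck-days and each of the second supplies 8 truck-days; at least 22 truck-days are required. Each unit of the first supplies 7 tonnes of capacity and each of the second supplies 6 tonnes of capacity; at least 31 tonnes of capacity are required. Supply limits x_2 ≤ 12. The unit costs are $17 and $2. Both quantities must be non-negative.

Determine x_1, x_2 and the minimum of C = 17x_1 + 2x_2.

x_1 = 1, x_2 = 12, minimum C = 41

Extreme points and C = 17x_1 + 2x_2:
  (31/7, 0) → C = 527/7
  (89/41, 108/41) → C = 1729/41
  (1, 12) → C = 41
The feasible region is unbounded (it extends along (1, 0)), but C strictly increases along every unbounded feasible direction, so there is no improving ray and the minimum is attained at a vertex.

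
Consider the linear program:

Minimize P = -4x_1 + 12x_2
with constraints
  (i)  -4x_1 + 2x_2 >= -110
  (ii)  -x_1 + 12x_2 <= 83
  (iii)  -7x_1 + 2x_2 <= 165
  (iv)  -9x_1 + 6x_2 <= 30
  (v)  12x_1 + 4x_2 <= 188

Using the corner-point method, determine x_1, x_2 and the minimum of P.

Feasible corners and P = -4x_1 + 12x_2:
  (-275/3, -715/3) → P = -7480/3
  (102/5, -71/5) → P = -252
  (23/17, 239/34) → P = 1342/17
  (13, 8) → P = 44
  (-155/4, -425/8) → P = -965/2

At the optimal vertex, -4x_1 + 2x_2 = -110 and -7x_1 + 2x_2 = 165.
Solving simultaneously gives x_1 = -275/3, x_2 = -715/3.

x_1 = -275/3, x_2 = -715/3, minimum P = -7480/3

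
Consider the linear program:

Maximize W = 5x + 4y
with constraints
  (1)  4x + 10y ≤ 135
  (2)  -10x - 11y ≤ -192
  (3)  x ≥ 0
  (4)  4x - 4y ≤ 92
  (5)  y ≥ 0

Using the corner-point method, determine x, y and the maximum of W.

x = 365/14, y = 43/14, maximum W = 1997/14

Vertices and W = 5x + 4y:
  (435/56, 291/28) → W = 4503/56
  (365/14, 43/14) → W = 1997/14
  (96/5, 0) → W = 96
  (23, 0) → W = 115

The optimum lies where 4x + 10y = 135 and 4x - 4y = 92.
Solving simultaneously gives x = 365/14, y = 43/14.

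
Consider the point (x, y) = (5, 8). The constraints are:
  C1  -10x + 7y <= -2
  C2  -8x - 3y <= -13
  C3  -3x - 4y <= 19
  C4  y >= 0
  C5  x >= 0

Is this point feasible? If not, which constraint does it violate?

not feasible — violates C1

Constraint C1: -10x + 7y = 6, which is not ≤ -2. All other constraints are satisfied.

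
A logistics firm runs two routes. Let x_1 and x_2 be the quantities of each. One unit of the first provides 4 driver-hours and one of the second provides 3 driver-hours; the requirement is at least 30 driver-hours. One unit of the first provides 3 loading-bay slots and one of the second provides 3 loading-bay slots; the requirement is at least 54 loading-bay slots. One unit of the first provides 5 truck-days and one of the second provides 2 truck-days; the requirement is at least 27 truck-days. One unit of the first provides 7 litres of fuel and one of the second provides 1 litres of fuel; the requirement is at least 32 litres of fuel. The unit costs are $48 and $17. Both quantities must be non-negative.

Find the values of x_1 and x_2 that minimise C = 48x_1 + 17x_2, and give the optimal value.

x_1 = 7/3, x_2 = 47/3, minimum C = 1135/3

Extreme points and C = 48x_1 + 17x_2:
  (0, 32) → C = 544
  (18, 0) → C = 864
  (7/3, 47/3) → C = 1135/3
The feasible region is unbounded (it extends along (0, 1), (1, 0)), but C strictly increases along every unbounded feasible direction, so there is no improving ray and the minimum is attained at a vertex.

The binding constraints are 3x_1 + 3x_2 = 54 and 7x_1 + x_2 = 32.
Solving simultaneously gives x_1 = 7/3, x_2 = 47/3.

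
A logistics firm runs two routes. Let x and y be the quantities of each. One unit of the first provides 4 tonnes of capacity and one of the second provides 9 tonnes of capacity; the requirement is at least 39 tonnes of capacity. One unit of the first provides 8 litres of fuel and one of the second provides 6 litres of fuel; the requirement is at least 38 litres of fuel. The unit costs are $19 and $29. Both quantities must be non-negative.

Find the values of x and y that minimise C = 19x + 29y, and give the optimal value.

Vertices and C = 19x + 29y:
  (0, 19/3) → C = 551/3
  (39/4, 0) → C = 741/4
  (9/4, 10/3) → C = 1673/12
The feasible region is unbounded (it extends along (0, 1), (1, 0)), but C strictly increases along every unbounded feasible direction, so there is no improving ray and the minimum is attained at a vertex.

The optimum lies where 4x + 9y = 39 and 8x + 6y = 38.
Solving simultaneously gives x = 9/4, y = 10/3.

x = 9/4, y = 10/3, minimum C = 1673/12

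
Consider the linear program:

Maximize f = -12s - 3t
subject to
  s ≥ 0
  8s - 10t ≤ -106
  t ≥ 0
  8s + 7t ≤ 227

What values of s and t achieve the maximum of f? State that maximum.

s = 0, t = 53/5, maximum f = -159/5

Corner points and f = -12s - 3t:
  (0, 53/5) → f = -159/5
  (0, 227/7) → f = -681/7
  (191/17, 333/17) → f = -3291/17

At the optimal vertex, s = 0 and 8s - 10t = -106.
Solving simultaneously gives s = 0, t = 53/5.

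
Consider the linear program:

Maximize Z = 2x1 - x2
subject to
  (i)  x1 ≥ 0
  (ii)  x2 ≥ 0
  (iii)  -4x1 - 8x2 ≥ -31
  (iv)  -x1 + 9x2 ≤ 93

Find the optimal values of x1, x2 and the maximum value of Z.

Feasible corners and Z = 2x1 - x2:
  (0, 0) → Z = 0
  (0, 31/8) → Z = -31/8
  (31/4, 0) → Z = 31/2

At the optimal vertex, x2 = 0 and -4x1 - 8x2 = -31.
Solving simultaneously gives x1 = 31/4, x2 = 0.

x1 = 31/4, x2 = 0, maximum Z = 31/2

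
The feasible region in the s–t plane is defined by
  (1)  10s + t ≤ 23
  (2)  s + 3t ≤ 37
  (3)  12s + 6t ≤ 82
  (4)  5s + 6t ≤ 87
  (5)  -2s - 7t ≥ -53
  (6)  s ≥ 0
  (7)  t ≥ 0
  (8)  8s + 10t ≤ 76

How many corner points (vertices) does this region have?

Of the 28 pairwise boundary intersections, those satisfying every inequality are:
  (23/10, 0)
  (77/46, 144/23)
  (0, 53/7)
  (1/18, 68/9)
  (0, 0)

5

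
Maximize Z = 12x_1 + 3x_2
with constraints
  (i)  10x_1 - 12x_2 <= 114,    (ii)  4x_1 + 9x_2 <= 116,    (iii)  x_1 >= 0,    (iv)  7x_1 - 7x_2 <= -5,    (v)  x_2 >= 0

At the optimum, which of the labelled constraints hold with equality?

(ii) and (iv)

Extreme points and Z = 12x_1 + 3x_2:
  (0, 116/9) → Z = 116/3
  (59/7, 64/7) → Z = 900/7
  (0, 5/7) → Z = 15/7

The maximum is at (59/7, 64/7). Substituting into each constraint, equality holds for (ii) and (iv); the remaining constraints have slack.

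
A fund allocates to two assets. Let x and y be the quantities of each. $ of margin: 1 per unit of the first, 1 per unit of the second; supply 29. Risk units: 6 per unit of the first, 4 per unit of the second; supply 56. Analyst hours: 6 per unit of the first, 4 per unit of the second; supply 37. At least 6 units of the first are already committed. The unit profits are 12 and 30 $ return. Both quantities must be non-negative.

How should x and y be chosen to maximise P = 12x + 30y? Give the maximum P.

x = 6, y = 1/4, maximum P = 159/2

Corner points and P = 12x + 30y:
  (37/6, 0) → P = 74
  (6, 0) → P = 72
  (6, 1/4) → P = 159/2

The optimum lies where 6x + 4y = 37 and x = 6.
Solving simultaneously gives x = 6, y = 1/4.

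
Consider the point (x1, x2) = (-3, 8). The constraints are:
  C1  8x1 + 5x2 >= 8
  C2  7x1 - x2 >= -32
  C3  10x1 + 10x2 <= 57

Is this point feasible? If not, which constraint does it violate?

feasible

C1: 16 ≥ 8 ✓
C2: -29 ≥ -32 ✓
C3: 50 ≤ 57 ✓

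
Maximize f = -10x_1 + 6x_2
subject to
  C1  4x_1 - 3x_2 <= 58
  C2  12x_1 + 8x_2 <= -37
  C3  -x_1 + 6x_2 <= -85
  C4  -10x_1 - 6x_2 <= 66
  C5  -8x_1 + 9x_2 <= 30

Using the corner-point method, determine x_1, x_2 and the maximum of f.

Corner points and f = -10x_1 + 6x_2:
  (31/7, -94/7) → f = -874/7
  (25/9, -422/27) → f = -1094/9
  (19/11, -458/33) → f = -1106/11

At the optimal vertex, -x_1 + 6x_2 = -85 and -10x_1 - 6x_2 = 66.
Solving simultaneously gives x_1 = 19/11, x_2 = -458/33.

x_1 = 19/11, x_2 = -458/33, maximum f = -1106/11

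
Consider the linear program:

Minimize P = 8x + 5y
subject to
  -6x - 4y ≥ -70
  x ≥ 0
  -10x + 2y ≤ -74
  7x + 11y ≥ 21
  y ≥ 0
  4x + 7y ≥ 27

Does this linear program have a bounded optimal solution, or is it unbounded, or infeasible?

Feasible corners and P = 8x + 5y:
  (109/13, 64/13) → P = 1192/13
  (35/3, 0) → P = 280/3
  (37/5, 0) → P = 296/5
The feasible region has finitely many vertices and no improving ray; the minimum is 296/5 at (37/5, 0).

bounded optimum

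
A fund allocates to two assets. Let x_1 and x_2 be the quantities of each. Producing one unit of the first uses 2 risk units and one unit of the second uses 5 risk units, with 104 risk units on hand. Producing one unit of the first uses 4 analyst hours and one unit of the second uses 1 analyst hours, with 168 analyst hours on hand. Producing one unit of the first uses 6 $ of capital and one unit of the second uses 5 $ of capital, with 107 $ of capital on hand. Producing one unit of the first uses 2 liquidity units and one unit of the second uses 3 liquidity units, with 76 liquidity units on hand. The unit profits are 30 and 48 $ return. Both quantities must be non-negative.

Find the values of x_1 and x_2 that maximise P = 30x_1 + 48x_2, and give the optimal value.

x_1 = 3/4, x_2 = 41/2, maximum P = 2013/2

Extreme points and P = 30x_1 + 48x_2:
  (0, 0) → P = 0
  (0, 104/5) → P = 4992/5
  (107/6, 0) → P = 535
  (3/4, 41/2) → P = 2013/2

At the optimal vertex, 2x_1 + 5x_2 = 104 and 6x_1 + 5x_2 = 107.
Solving simultaneously gives x_1 = 3/4, x_2 = 41/2.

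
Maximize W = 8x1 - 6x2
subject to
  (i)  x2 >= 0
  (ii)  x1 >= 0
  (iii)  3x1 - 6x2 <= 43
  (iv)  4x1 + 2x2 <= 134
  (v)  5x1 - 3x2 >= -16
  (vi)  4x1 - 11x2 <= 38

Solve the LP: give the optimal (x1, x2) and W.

x1 = 89/3, x2 = 23/3, maximum W = 574/3

Vertices and W = 8x1 - 6x2:
  (0, 0) → W = 0
  (19/2, 0) → W = 76
  (0, 16/3) → W = -32
  (89/3, 23/3) → W = 574/3
  (245/9, 58/9) → W = 1612/9
  (185/11, 367/11) → W = -722/11

At the optimal vertex, 3x1 - 6x2 = 43 and 4x1 + 2x2 = 134.
Solving simultaneously gives x1 = 89/3, x2 = 23/3.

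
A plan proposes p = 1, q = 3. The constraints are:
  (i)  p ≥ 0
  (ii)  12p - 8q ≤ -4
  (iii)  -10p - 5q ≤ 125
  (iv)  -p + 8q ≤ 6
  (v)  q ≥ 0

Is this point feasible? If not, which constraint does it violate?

Constraint (iv): -p + 8q = 23, which is not ≤ 6. All other constraints are satisfied.

not feasible — violates (iv)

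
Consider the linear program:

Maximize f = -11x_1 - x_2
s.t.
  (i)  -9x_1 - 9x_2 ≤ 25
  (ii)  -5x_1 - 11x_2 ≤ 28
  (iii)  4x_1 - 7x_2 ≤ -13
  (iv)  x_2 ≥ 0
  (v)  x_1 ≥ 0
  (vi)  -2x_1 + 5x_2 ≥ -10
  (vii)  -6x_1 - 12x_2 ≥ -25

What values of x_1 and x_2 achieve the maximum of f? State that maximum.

Corner points and f = -11x_1 - x_2:
  (0, 13/7) → f = -13/7
  (19/90, 89/45) → f = -43/10
  (0, 25/12) → f = -25/12

x_1 = 0, x_2 = 13/7, maximum f = -13/7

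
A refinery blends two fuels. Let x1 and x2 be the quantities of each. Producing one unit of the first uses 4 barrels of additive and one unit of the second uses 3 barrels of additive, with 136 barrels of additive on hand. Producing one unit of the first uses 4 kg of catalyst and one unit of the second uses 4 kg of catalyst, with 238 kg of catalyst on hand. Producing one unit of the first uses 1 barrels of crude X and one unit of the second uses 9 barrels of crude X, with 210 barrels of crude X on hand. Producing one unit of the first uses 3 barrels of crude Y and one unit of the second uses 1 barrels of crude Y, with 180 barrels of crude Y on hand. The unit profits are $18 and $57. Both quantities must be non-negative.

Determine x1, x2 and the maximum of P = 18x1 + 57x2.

Extreme points and P = 18x1 + 57x2:
  (0, 0) → P = 0
  (0, 70/3) → P = 1330
  (34, 0) → P = 612
  (18, 64/3) → P = 1540

The optimum lies where 4x1 + 3x2 = 136 and x1 + 9x2 = 210.
Solving simultaneously gives x1 = 18, x2 = 64/3.

x1 = 18, x2 = 64/3, maximum P = 1540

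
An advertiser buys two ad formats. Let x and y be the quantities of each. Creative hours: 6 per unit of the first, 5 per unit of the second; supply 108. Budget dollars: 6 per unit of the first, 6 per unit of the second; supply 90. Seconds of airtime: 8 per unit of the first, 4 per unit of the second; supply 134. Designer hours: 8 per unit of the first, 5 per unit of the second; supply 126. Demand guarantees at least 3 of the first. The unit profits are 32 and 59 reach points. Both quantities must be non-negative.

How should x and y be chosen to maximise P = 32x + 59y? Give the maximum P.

x = 3, y = 12, maximum P = 804

Feasible corners and P = 32x + 59y:
  (15, 0) → P = 480
  (3, 0) → P = 96
  (3, 12) → P = 804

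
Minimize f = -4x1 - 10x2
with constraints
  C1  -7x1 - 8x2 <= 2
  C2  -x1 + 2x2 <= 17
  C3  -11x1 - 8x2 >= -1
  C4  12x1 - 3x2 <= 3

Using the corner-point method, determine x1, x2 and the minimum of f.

x1 = -67/15, x2 = 94/15, minimum f = -224/5

Feasible corners and f = -4x1 - 10x2:
  (-70/11, 117/22) → f = -305/11
  (2/13, -5/13) → f = 42/13
  (-67/15, 94/15) → f = -224/5
  (9/43, -7/43) → f = 34/43

At the optimal vertex, -x1 + 2x2 = 17 and -11x1 - 8x2 = -1.
Solving simultaneously gives x1 = -67/15, x2 = 94/15.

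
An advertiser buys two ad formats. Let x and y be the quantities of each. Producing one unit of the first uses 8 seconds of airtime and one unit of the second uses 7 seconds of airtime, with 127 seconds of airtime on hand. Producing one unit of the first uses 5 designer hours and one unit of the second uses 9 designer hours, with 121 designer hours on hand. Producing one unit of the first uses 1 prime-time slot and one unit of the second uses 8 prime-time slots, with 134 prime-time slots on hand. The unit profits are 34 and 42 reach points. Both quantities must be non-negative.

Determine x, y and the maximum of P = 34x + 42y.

x = 8, y = 9, maximum P = 650

Extreme points and P = 34x + 42y:
  (0, 0) → P = 0
  (0, 121/9) → P = 1694/3
  (127/8, 0) → P = 2159/4
  (8, 9) → P = 650

At the optimal vertex, 8x + 7y = 127 and 5x + 9y = 121.
Solving simultaneously gives x = 8, y = 9.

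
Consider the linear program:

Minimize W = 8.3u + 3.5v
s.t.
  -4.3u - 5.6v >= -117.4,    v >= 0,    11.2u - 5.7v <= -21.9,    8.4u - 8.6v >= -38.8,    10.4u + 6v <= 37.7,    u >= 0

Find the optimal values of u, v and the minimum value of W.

u = 0, v = 73/19, minimum W = 511/38

Extreme points and W = 8.3u + 3.5v:
  (2783/4216, 8125/1581) → W = 2967967/126480
  (0, 73/19) → W = 511/38
  (4571/6992, 18005/3496) → W = 1639743/69920
  (0, 194/43) → W = 679/43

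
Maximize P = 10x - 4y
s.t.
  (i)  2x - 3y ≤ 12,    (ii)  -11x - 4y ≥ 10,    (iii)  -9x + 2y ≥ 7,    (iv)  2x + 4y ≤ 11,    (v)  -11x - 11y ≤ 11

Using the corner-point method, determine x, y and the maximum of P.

x = -6/7, y = -1/7, maximum P = -8

Extreme points and P = 10x - 4y:
  (-7/3, 47/12) → P = -39
  (-6/7, -1/7) → P = -8
  (-15/2, 13/2) → P = -101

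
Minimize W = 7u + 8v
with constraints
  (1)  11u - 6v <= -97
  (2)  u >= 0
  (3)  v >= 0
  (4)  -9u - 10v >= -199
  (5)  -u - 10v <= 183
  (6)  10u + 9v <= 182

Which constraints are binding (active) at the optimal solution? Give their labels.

Corner points and W = 7u + 8v:
  (0, 97/6) → W = 388/3
  (56/41, 1531/82) → W = 6516/41
  (0, 199/10) → W = 796/5

The minimum is at (0, 97/6). Substituting into each constraint, equality holds for (1) and (2); the remaining constraints have slack.

(1) and (2)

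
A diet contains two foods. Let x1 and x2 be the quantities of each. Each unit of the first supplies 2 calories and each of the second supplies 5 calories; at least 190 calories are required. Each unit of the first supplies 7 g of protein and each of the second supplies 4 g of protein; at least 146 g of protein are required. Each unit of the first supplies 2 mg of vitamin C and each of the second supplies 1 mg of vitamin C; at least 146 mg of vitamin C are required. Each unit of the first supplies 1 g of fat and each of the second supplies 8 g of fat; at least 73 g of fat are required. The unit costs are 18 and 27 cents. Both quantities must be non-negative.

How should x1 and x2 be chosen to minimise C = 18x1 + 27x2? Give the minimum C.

Feasible corners and C = 18x1 + 27x2:
  (0, 146) → C = 3942
  (95, 0) → C = 1710
  (135/2, 11) → C = 1512
The feasible region is unbounded (it extends along (0, 1), (1, 0)), but C strictly increases along every unbounded feasible direction, so there is no improving ray and the minimum is attained at a vertex.

x1 = 135/2, x2 = 11, minimum C = 1512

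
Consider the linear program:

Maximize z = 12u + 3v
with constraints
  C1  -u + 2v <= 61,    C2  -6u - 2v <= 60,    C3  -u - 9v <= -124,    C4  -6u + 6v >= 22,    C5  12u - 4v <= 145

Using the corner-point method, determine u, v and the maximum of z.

u = 267/10, v = 877/20, maximum z = 9039/20

Corner points and z = 12u + 3v:
  (-121/7, 153/7) → z = -993/7
  (267/10, 877/20) → z = 9039/20
  (-197/13, 201/13) → z = -1761/13
  (91/10, 383/30) → z = 295/2
  (479/24, 189/8) → z = 2483/8

The optimum lies where -u + 2v = 61 and 12u - 4v = 145.
Solving simultaneously gives u = 267/10, v = 877/20.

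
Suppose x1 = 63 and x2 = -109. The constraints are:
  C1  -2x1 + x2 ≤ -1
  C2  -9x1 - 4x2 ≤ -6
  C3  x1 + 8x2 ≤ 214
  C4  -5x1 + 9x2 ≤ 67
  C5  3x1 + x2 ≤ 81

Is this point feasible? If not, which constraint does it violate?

feasible

C1: -235 ≤ -1 ✓
C2: -131 ≤ -6 ✓
C3: -809 ≤ 214 ✓
C4: -1296 ≤ 67 ✓
C5: 80 ≤ 81 ✓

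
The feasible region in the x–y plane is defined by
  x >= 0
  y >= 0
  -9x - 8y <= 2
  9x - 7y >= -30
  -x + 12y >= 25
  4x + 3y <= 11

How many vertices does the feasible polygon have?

Pairwise boundary intersections that survive every other constraint:
  (0, 25/12)
  (0, 11/3)
  (19/17, 37/17)

3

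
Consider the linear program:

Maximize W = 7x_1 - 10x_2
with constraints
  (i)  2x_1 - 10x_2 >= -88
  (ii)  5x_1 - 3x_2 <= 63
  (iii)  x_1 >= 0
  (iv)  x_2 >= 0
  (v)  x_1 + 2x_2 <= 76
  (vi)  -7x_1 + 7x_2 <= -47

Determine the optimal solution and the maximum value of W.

x_1 = 63/5, x_2 = 0, maximum W = 441/5

Feasible corners and W = 7x_1 - 10x_2:
  (447/22, 283/22) → W = 299/22
  (543/28, 355/28) → W = 251/28
  (63/5, 0) → W = 441/5
  (47/7, 0) → W = 47

The optimum lies where 5x_1 - 3x_2 = 63 and x_2 = 0.
Solving simultaneously gives x_1 = 63/5, x_2 = 0.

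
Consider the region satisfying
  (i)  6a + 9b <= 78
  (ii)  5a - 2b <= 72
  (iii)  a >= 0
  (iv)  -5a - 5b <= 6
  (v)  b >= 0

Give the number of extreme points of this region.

3

Pairwise boundary intersections that survive every other constraint:
  (0, 26/3)
  (13, 0)
  (0, 0)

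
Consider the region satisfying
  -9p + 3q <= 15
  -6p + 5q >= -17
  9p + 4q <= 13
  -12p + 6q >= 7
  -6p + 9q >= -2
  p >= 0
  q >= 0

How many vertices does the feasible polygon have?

Of the 21 pairwise boundary intersections, those satisfying every inequality are:
  (25/51, 73/34)
  (0, 13/4)
  (0, 7/6)

3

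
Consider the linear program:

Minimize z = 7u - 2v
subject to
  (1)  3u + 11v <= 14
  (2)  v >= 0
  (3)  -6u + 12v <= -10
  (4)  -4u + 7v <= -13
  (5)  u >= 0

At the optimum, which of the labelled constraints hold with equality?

Feasible corners and z = 7u - 2v:
  (14/3, 0) → z = 98/3
  (241/65, 17/65) → z = 1653/65
  (13/4, 0) → z = 91/4

The minimum is at (13/4, 0). Substituting into each constraint, equality holds for (2) and (4); the remaining constraints have slack.

(2) and (4)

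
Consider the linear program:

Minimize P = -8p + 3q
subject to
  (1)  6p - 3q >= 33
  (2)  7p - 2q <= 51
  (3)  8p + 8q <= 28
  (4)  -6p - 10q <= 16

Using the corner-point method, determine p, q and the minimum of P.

p = 239/41, q = -209/41, minimum P = -2539/41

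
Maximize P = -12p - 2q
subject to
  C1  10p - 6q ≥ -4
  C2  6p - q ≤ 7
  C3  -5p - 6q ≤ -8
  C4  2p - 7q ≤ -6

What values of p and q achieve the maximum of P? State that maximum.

Corner points and P = -12p - 2q:
  (23/13, 47/13) → P = -370/13
  (4/15, 10/9) → P = -244/45
  (11/8, 5/4) → P = -19
  (20/47, 46/47) → P = -332/47

The binding constraints are 10p - 6q = -4 and -5p - 6q = -8.
Solving simultaneously gives p = 4/15, q = 10/9.

p = 4/15, q = 10/9, maximum P = -244/45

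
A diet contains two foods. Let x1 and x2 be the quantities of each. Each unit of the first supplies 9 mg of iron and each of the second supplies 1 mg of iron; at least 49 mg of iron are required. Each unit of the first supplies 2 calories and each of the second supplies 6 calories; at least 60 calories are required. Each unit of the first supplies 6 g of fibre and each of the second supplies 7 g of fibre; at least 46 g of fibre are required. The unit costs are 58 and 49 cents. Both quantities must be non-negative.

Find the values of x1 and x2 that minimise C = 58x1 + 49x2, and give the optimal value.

x1 = 9/2, x2 = 17/2, minimum C = 1355/2

Corner points and C = 58x1 + 49x2:
  (0, 49) → C = 2401
  (30, 0) → C = 1740
  (9/2, 17/2) → C = 1355/2
The feasible region is unbounded (it extends along (0, 1), (1, 0)), but C strictly increases along every unbounded feasible direction, so there is no improving ray and the minimum is attained at a vertex.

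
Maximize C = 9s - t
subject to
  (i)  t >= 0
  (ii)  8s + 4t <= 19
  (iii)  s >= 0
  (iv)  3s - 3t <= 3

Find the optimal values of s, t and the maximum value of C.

s = 23/12, t = 11/12, maximum C = 49/3

Vertices and C = 9s - t:
  (0, 0) → C = 0
  (1, 0) → C = 9
  (0, 19/4) → C = -19/4
  (23/12, 11/12) → C = 49/3

The binding constraints are 8s + 4t = 19 and 3s - 3t = 3.
Solving simultaneously gives s = 23/12, t = 11/12.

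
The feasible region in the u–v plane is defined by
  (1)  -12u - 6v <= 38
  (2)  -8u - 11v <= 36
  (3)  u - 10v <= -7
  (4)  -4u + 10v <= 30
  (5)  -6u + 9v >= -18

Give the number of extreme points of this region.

4

Intersecting each pair of boundary lines and keeping only the points that satisfy every inequality leaves:
  (-211/63, 23/63)
  (-35/9, 13/9)
  (81/17, 20/17)
  (75/4, 21/2)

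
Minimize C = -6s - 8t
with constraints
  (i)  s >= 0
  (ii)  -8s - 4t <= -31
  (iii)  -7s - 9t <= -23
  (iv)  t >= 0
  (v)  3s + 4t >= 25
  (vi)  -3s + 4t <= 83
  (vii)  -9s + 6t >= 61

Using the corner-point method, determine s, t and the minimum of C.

s = 127/9, t = 94/3, minimum C = -1006/3

Extreme points and C = -6s - 8t:
  (0, 83/4) → C = -166
  (0, 61/6) → C = -244/3
  (127/9, 94/3) → C = -1006/3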